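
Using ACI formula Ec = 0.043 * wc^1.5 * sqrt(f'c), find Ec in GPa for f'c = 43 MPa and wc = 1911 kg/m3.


Ec = 0.043 * 1911^1.5 * sqrt(43) / 1000
= 23.56 GPa

23.56


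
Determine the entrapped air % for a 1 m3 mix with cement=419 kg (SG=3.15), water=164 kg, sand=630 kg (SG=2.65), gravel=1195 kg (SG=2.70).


Vol cement = 419 / (3.15 * 1000) = 0.133016 m3
Vol water = 164 / 1000 = 0.164 m3
Vol sand = 630 / (2.65 * 1000) = 0.237736 m3
Vol gravel = 1195 / (2.70 * 1000) = 0.442593 m3
Total solid + water volume = 0.977344 m3
Air = (1 - 0.977344) * 100 = 2.27%

2.27


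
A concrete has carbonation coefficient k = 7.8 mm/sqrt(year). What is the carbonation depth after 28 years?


depth = k * sqrt(t)
= 7.8 * sqrt(28)
= 41.27 mm

41.27


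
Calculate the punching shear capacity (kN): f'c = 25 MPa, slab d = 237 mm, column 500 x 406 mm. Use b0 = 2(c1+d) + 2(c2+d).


b0 = 2*(500 + 237) + 2*(406 + 237) = 2760 mm
Vc = 0.33 * sqrt(25) * 2760 * 237 / 1000
= 1079.3 kN

1079.3


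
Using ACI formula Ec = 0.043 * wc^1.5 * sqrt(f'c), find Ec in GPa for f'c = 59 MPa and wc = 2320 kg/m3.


Ec = 0.043 * 2320^1.5 * sqrt(59) / 1000
= 36.91 GPa

36.91


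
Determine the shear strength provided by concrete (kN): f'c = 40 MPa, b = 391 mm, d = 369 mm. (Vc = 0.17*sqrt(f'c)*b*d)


Vc = 0.17 * sqrt(40) * 391 * 369 / 1000
= 155.13 kN

155.13


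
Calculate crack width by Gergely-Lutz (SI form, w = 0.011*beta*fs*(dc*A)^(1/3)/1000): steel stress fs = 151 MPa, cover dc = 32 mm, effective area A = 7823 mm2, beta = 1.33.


w = 0.011 * beta * fs * (dc * A)^(1/3) / 1000
= 0.011 * 1.33 * 151 * (32 * 7823)^(1/3) / 1000
= 0.139 mm

0.139


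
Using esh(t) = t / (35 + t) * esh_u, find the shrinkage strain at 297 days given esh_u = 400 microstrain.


esh(297) = 297 / (35 + 297) * 400
= 297 / 332 * 400
= 357.8 microstrain

357.8


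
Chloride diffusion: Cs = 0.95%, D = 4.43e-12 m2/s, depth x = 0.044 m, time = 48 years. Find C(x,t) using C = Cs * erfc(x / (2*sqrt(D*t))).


t_seconds = 48 * 365.25 * 24 * 3600 = 1514764800.0 s
arg = 0.044 / (2 * sqrt(4.43e-12 * 1514764800.0))
= 0.2686
erfc(0.2686) = 0.7041
C = 0.95 * 0.7041 = 0.6689%

0.6689


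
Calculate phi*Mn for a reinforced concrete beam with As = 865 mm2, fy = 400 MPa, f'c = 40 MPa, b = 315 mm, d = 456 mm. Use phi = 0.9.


a = As * fy / (0.85 * f'c * b)
= 865 * 400 / (0.85 * 40 * 315)
= 32.3063 mm
Mn = As * fy * (d - a/2) / 10^6
= 152.187 kN-m
phi*Mn = 0.9 * 152.187 = 136.97 kN-m

136.97


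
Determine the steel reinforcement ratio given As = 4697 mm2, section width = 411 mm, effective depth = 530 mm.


rho = As / (b * d)
= 4697 / (411 * 530)
= 0.0216

0.0216


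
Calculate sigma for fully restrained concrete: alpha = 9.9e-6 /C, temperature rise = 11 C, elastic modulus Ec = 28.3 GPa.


sigma = alpha * dT * Ec
= 9.9e-6 * 11 * 28.3 * 1000
= 3.082 MPa

3.082


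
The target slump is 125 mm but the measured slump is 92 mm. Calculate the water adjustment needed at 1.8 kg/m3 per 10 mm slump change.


Difference = 125 - 92 = 33 mm
Water adjustment = 33 * 1.8 / 10 = 5.9 kg/m3

5.9


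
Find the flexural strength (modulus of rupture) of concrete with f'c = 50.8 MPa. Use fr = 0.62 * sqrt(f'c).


fr = 0.62 * sqrt(50.8)
= 4.419 MPa

4.419


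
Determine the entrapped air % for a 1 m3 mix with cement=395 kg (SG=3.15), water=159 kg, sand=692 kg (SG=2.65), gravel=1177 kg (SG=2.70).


Vol cement = 395 / (3.15 * 1000) = 0.125397 m3
Vol water = 159 / 1000 = 0.159 m3
Vol sand = 692 / (2.65 * 1000) = 0.261132 m3
Vol gravel = 1177 / (2.70 * 1000) = 0.435926 m3
Total solid + water volume = 0.981455 m3
Air = (1 - 0.981455) * 100 = 1.85%

1.85


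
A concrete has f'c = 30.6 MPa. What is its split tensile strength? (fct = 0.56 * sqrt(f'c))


fct = 0.56 * sqrt(30.6)
= 0.56 * 5.532
= 3.098 MPa

3.098


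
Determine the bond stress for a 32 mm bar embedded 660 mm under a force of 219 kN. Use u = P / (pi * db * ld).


u = P / (pi * db * ld)
= 219 * 1000 / (pi * 32 * 660)
= 3.301 MPa

3.301


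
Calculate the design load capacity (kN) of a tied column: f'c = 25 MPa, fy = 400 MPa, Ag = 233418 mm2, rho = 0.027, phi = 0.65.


Ast = rho * Ag = 0.027 * 233418 = 6302.286 mm2
phi*Pn = 0.65 * 0.80 * (0.85 * 25 * (233418 - 6302.286) + 400 * 6302.286) / 1000
= 3820.5 kN

3820.5


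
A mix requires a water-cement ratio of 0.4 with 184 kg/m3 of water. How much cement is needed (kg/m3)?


Cement = water / (w/c)
= 184 / 0.4
= 460.0 kg/m3

460.0


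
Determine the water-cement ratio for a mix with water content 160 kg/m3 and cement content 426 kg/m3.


w/c = water / cement
w/c = 160 / 426 = 0.376

0.376


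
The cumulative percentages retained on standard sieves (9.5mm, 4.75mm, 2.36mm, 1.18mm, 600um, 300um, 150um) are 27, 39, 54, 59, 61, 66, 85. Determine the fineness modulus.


FM = sum(cumulative % retained) / 100
= 391 / 100
= 3.91

3.91


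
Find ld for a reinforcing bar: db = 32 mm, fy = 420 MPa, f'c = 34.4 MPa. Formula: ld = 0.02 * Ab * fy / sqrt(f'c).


Ab = pi * 32^2 / 4 = 804.248 mm2
ld = 0.02 * 804.248 * 420 / sqrt(34.4)
= 1151.8 mm

1151.8


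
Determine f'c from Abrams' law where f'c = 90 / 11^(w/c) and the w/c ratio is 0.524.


f'c = 90 / 11^0.524
= 90 / 3.513
= 25.62 MPa

25.62


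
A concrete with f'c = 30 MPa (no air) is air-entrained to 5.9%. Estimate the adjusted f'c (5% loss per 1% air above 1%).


Strength loss = (5.9 - 1) * 5 = 24.5%
f'c = 30 * (1 - 24.5/100)
= 22.65 MPa

22.65


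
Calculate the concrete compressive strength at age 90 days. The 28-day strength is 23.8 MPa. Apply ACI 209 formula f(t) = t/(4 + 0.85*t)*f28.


f(90) = 90 / (4 + 0.85 * 90) * 23.8
= 90 / 80.5 * 23.8
= 26.61 MPa

26.61


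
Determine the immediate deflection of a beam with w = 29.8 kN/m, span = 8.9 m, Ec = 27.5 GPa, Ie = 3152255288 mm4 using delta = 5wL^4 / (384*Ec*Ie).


Convert: L = 8.9 m = 8900 mm, Ec = 27.5 GPa = 27500 MPa
delta = 5 * 29.8 * 8900^4 / (384 * 27500 * 3152255288)
= 28.08 mm

28.08


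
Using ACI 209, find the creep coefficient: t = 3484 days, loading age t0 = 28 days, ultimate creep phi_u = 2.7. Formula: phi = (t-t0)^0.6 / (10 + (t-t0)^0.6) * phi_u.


dt = 3484 - 28 = 3456
phi = 3456^0.6 / (10 + 3456^0.6) * 2.7
= 2.511

2.511


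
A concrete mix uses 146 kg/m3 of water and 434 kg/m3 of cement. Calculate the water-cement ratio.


w/c = water / cement
w/c = 146 / 434 = 0.336

0.336


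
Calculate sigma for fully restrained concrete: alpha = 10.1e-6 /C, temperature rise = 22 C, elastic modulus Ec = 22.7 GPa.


sigma = alpha * dT * Ec
= 10.1e-6 * 22 * 22.7 * 1000
= 5.044 MPa

5.044


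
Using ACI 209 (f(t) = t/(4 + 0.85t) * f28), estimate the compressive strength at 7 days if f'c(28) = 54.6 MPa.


f(7) = 7 / (4 + 0.85 * 7) * 54.6
= 7 / 9.95 * 54.6
= 38.41 MPa

38.41


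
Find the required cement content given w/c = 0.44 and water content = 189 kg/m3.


Cement = water / (w/c)
= 189 / 0.44
= 429.5 kg/m3

429.5


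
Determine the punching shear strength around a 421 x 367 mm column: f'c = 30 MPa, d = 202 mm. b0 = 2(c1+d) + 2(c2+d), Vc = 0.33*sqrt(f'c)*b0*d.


b0 = 2*(421 + 202) + 2*(367 + 202) = 2384 mm
Vc = 0.33 * sqrt(30) * 2384 * 202 / 1000
= 870.43 kN

870.43


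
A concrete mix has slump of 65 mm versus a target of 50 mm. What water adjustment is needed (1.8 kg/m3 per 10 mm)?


Difference = 50 - 65 = -15 mm
Water adjustment = -15 * 1.8 / 10 = -2.7 kg/m3

-2.7


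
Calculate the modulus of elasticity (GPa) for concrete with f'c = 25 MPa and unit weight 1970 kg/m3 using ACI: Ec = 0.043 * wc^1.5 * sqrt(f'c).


Ec = 0.043 * 1970^1.5 * sqrt(25) / 1000
= 18.8 GPa

18.8


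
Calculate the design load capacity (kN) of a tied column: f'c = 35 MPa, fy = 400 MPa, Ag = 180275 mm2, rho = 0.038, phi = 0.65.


Ast = rho * Ag = 0.038 * 180275 = 6850.45 mm2
phi*Pn = 0.65 * 0.80 * (0.85 * 35 * (180275 - 6850.45) + 400 * 6850.45) / 1000
= 4107.77 kN

4107.77


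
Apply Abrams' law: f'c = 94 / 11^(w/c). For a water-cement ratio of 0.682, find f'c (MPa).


f'c = 94 / 11^0.682
= 94 / 5.131
= 18.32 MPa

18.32


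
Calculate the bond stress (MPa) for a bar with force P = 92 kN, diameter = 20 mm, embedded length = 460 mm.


u = P / (pi * db * ld)
= 92 * 1000 / (pi * 20 * 460)
= 3.183 MPa

3.183


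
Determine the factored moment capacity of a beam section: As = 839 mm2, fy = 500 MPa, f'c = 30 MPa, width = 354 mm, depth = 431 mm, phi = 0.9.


a = As * fy / (0.85 * f'c * b)
= 839 * 500 / (0.85 * 30 * 354)
= 46.4717 mm
Mn = As * fy * (d - a/2) / 10^6
= 171.0571 kN-m
phi*Mn = 0.9 * 171.0571 = 153.95 kN-m

153.95


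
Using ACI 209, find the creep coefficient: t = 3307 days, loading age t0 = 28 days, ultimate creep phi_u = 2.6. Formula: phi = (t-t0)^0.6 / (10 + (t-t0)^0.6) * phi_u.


dt = 3307 - 28 = 3279
phi = 3279^0.6 / (10 + 3279^0.6) * 2.6
= 2.412

2.412


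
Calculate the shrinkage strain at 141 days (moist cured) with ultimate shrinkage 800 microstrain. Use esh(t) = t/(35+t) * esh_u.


esh(141) = 141 / (35 + 141) * 800
= 141 / 176 * 800
= 640.9 microstrain

640.9


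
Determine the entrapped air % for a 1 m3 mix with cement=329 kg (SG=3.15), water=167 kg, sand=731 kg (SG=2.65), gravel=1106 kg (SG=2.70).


Vol cement = 329 / (3.15 * 1000) = 0.104444 m3
Vol water = 167 / 1000 = 0.167 m3
Vol sand = 731 / (2.65 * 1000) = 0.275849 m3
Vol gravel = 1106 / (2.70 * 1000) = 0.40963 m3
Total solid + water volume = 0.956923 m3
Air = (1 - 0.956923) * 100 = 4.31%

4.31


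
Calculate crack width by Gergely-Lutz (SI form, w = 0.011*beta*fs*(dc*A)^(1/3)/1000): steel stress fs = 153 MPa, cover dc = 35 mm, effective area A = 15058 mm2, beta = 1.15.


w = 0.011 * beta * fs * (dc * A)^(1/3) / 1000
= 0.011 * 1.15 * 153 * (35 * 15058)^(1/3) / 1000
= 0.156 mm

0.156


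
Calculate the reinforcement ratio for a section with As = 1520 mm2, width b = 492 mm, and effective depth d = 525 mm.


rho = As / (b * d)
= 1520 / (492 * 525)
= 0.0059

0.0059


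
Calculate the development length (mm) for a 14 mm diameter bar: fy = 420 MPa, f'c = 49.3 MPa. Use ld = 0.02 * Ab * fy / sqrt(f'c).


Ab = pi * 14^2 / 4 = 153.938 mm2
ld = 0.02 * 153.938 * 420 / sqrt(49.3)
= 184.2 mm

184.2


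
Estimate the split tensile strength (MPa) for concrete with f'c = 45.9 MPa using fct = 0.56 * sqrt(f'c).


fct = 0.56 * sqrt(45.9)
= 0.56 * 6.775
= 3.794 MPa

3.794


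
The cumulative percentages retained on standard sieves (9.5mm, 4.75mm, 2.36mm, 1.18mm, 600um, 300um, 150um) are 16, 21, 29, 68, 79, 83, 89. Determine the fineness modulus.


FM = sum(cumulative % retained) / 100
= 385 / 100
= 3.85

3.85


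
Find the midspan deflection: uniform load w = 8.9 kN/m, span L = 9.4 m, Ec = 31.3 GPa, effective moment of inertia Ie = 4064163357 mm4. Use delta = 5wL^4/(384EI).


Convert: L = 9.4 m = 9400 mm, Ec = 31.3 GPa = 31300 MPa
delta = 5 * 8.9 * 9400^4 / (384 * 31300 * 4064163357)
= 7.11 mm

7.11


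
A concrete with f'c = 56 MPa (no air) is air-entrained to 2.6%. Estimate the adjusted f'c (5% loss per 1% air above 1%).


Strength loss = (2.6 - 1) * 5 = 8.0%
f'c = 56 * (1 - 8.0/100)
= 51.52 MPa

51.52


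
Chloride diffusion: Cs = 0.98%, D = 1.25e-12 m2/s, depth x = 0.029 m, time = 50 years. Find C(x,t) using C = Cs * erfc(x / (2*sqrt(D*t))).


t_seconds = 50 * 365.25 * 24 * 3600 = 1577880000.0 s
arg = 0.029 / (2 * sqrt(1.25e-12 * 1577880000.0))
= 0.3265
erfc(0.3265) = 0.6443
C = 0.98 * 0.6443 = 0.6314%

0.6314


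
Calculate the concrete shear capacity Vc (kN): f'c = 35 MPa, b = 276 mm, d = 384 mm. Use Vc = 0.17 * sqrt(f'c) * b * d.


Vc = 0.17 * sqrt(35) * 276 * 384 / 1000
= 106.59 kN

106.59


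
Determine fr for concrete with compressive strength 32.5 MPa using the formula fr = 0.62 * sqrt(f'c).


fr = 0.62 * sqrt(32.5)
= 3.535 MPa

3.535


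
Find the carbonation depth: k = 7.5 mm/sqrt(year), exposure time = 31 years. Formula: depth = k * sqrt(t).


depth = k * sqrt(t)
= 7.5 * sqrt(31)
= 41.76 mm

41.76


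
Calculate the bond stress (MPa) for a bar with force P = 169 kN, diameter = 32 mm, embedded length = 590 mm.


u = P / (pi * db * ld)
= 169 * 1000 / (pi * 32 * 590)
= 2.849 MPa

2.849


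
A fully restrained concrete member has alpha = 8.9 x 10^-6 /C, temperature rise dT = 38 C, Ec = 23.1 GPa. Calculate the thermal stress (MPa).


sigma = alpha * dT * Ec
= 8.9e-6 * 38 * 23.1 * 1000
= 7.812 MPa

7.812


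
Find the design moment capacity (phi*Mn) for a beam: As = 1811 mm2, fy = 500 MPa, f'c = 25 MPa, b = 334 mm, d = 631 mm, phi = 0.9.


a = As * fy / (0.85 * f'c * b)
= 1811 * 500 / (0.85 * 25 * 334)
= 127.5801 mm
Mn = As * fy * (d - a/2) / 10^6
= 513.6086 kN-m
phi*Mn = 0.9 * 513.6086 = 462.25 kN-m

462.25


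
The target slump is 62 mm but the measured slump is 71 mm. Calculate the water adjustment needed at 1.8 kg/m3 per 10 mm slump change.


Difference = 62 - 71 = -9 mm
Water adjustment = -9 * 1.8 / 10 = -1.6 kg/m3

-1.6


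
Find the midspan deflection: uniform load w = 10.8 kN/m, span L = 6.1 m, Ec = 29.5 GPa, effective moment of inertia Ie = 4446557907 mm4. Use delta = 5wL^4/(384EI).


Convert: L = 6.1 m = 6100 mm, Ec = 29.5 GPa = 29500 MPa
delta = 5 * 10.8 * 6100^4 / (384 * 29500 * 4446557907)
= 1.48 mm

1.48


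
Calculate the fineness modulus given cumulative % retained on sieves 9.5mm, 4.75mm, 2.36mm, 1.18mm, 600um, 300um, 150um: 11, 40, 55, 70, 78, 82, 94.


FM = sum(cumulative % retained) / 100
= 430 / 100
= 4.3

4.3


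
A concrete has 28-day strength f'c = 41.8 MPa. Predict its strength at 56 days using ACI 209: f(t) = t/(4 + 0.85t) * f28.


f(56) = 56 / (4 + 0.85 * 56) * 41.8
= 56 / 51.6 * 41.8
= 45.36 MPa

45.36


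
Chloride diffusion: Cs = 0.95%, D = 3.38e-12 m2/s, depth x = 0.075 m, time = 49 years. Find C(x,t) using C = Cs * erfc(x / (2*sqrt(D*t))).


t_seconds = 49 * 365.25 * 24 * 3600 = 1546322400.0 s
arg = 0.075 / (2 * sqrt(3.38e-12 * 1546322400.0))
= 0.5187
erfc(0.5187) = 0.4632
C = 0.95 * 0.4632 = 0.4401%

0.4401


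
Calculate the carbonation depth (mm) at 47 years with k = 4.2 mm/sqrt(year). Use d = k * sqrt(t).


depth = k * sqrt(t)
= 4.2 * sqrt(47)
= 28.79 mm

28.79


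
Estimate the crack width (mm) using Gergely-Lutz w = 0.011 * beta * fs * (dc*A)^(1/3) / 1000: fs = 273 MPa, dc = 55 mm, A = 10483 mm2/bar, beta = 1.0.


w = 0.011 * beta * fs * (dc * A)^(1/3) / 1000
= 0.011 * 1.0 * 273 * (55 * 10483)^(1/3) / 1000
= 0.25 mm

0.25


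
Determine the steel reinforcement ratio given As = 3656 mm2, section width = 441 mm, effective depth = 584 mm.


rho = As / (b * d)
= 3656 / (441 * 584)
= 0.0142

0.0142


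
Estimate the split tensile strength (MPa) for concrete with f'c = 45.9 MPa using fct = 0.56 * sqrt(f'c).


fct = 0.56 * sqrt(45.9)
= 0.56 * 6.775
= 3.794 MPa

3.794


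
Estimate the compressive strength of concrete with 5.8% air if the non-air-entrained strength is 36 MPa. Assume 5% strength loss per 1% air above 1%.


Strength loss = (5.8 - 1) * 5 = 24.0%
f'c = 36 * (1 - 24.0/100)
= 27.36 MPa

27.36


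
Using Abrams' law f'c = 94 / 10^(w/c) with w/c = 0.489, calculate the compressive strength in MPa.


f'c = 94 / 10^0.489
= 94 / 3.083
= 30.49 MPa

30.49


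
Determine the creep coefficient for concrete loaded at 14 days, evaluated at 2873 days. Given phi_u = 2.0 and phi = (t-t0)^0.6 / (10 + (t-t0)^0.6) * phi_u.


dt = 2873 - 14 = 2859
phi = 2859^0.6 / (10 + 2859^0.6) * 2.0
= 1.844

1.844


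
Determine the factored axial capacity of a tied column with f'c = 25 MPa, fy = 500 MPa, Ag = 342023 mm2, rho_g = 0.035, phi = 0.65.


Ast = rho * Ag = 0.035 * 342023 = 11970.805 mm2
phi*Pn = 0.65 * 0.80 * (0.85 * 25 * (342023 - 11970.805) + 500 * 11970.805) / 1000
= 6759.49 kN

6759.49


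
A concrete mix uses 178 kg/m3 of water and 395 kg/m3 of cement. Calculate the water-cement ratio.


w/c = water / cement
w/c = 178 / 395 = 0.451

0.451


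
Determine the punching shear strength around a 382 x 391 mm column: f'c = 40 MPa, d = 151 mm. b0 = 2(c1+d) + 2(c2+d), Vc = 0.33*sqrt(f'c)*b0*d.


b0 = 2*(382 + 151) + 2*(391 + 151) = 2150 mm
Vc = 0.33 * sqrt(40) * 2150 * 151 / 1000
= 677.58 kN

677.58


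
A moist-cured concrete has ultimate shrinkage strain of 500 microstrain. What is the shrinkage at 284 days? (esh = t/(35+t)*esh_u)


esh(284) = 284 / (35 + 284) * 500
= 284 / 319 * 500
= 445.1 microstrain

445.1


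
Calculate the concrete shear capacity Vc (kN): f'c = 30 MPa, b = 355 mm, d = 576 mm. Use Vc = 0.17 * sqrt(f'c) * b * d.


Vc = 0.17 * sqrt(30) * 355 * 576 / 1000
= 190.4 kN

190.4


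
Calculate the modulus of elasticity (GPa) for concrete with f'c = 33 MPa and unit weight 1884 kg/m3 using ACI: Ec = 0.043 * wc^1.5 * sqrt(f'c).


Ec = 0.043 * 1884^1.5 * sqrt(33) / 1000
= 20.2 GPa

20.2


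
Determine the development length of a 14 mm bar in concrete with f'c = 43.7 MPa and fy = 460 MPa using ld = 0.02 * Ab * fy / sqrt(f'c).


Ab = pi * 14^2 / 4 = 153.938 mm2
ld = 0.02 * 153.938 * 460 / sqrt(43.7)
= 214.2 mm

214.2


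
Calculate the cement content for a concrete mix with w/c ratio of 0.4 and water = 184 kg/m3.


Cement = water / (w/c)
= 184 / 0.4
= 460.0 kg/m3

460.0


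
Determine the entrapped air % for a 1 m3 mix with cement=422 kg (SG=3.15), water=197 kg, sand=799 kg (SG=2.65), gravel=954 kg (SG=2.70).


Vol cement = 422 / (3.15 * 1000) = 0.133968 m3
Vol water = 197 / 1000 = 0.197 m3
Vol sand = 799 / (2.65 * 1000) = 0.301509 m3
Vol gravel = 954 / (2.70 * 1000) = 0.353333 m3
Total solid + water volume = 0.985811 m3
Air = (1 - 0.985811) * 100 = 1.42%

1.42


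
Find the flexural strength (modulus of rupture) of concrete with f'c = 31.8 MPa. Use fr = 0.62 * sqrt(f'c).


fr = 0.62 * sqrt(31.8)
= 3.496 MPa

3.496


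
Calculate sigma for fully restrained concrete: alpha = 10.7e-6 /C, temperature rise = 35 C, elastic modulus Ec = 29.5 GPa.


sigma = alpha * dT * Ec
= 10.7e-6 * 35 * 29.5 * 1000
= 11.048 MPa

11.048


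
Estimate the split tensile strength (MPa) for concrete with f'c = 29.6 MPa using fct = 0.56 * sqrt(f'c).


fct = 0.56 * sqrt(29.6)
= 0.56 * 5.441
= 3.047 MPa

3.047


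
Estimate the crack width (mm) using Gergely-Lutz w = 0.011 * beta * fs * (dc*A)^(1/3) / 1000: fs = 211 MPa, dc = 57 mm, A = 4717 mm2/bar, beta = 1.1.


w = 0.011 * beta * fs * (dc * A)^(1/3) / 1000
= 0.011 * 1.1 * 211 * (57 * 4717)^(1/3) / 1000
= 0.165 mm

0.165


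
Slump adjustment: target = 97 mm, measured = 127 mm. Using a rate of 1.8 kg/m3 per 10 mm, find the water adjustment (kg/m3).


Difference = 97 - 127 = -30 mm
Water adjustment = -30 * 1.8 / 10 = -5.4 kg/m3

-5.4


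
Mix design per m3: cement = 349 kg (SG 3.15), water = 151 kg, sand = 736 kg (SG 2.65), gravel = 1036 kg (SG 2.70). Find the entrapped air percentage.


Vol cement = 349 / (3.15 * 1000) = 0.110794 m3
Vol water = 151 / 1000 = 0.151 m3
Vol sand = 736 / (2.65 * 1000) = 0.277736 m3
Vol gravel = 1036 / (2.70 * 1000) = 0.383704 m3
Total solid + water volume = 0.923233 m3
Air = (1 - 0.923233) * 100 = 7.68%

7.68


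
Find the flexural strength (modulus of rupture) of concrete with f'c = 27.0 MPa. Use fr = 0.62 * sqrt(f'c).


fr = 0.62 * sqrt(27.0)
= 3.222 MPa

3.222


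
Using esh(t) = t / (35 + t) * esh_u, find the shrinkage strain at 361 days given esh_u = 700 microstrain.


esh(361) = 361 / (35 + 361) * 700
= 361 / 396 * 700
= 638.1 microstrain

638.1


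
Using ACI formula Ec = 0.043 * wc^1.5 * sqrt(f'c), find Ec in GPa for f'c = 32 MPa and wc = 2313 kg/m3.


Ec = 0.043 * 2313^1.5 * sqrt(32) / 1000
= 27.06 GPa

27.06


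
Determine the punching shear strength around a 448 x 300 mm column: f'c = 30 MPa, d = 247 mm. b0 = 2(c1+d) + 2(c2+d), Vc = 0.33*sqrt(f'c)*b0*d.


b0 = 2*(448 + 247) + 2*(300 + 247) = 2484 mm
Vc = 0.33 * sqrt(30) * 2484 * 247 / 1000
= 1108.98 kN

1108.98


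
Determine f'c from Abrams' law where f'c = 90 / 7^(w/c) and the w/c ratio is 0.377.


f'c = 90 / 7^0.377
= 90 / 2.083
= 43.22 MPa

43.22


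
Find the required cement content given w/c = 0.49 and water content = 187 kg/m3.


Cement = water / (w/c)
= 187 / 0.49
= 381.6 kg/m3

381.6


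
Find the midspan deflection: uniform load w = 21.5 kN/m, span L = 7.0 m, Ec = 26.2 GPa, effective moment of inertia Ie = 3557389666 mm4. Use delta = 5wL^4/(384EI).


Convert: L = 7.0 m = 7000 mm, Ec = 26.2 GPa = 26200 MPa
delta = 5 * 21.5 * 7000^4 / (384 * 26200 * 3557389666)
= 7.21 mm

7.21


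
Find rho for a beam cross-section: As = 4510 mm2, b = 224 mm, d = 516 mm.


rho = As / (b * d)
= 4510 / (224 * 516)
= 0.039

0.039


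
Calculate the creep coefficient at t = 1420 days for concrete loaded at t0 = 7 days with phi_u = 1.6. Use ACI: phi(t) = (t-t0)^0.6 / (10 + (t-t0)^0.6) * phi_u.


dt = 1420 - 7 = 1413
phi = 1413^0.6 / (10 + 1413^0.6) * 1.6
= 1.417

1.417


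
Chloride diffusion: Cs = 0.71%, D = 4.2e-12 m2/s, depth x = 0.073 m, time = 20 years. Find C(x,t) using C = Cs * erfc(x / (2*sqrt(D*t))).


t_seconds = 20 * 365.25 * 24 * 3600 = 631152000.0 s
arg = 0.073 / (2 * sqrt(4.2e-12 * 631152000.0))
= 0.7089
erfc(0.7089) = 0.3161
C = 0.71 * 0.3161 = 0.2244%

0.2244


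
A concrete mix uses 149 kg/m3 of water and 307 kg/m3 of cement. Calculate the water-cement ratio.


w/c = water / cement
w/c = 149 / 307 = 0.485

0.485


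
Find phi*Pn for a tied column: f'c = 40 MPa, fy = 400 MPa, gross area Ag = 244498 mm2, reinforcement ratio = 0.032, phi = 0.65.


Ast = rho * Ag = 0.032 * 244498 = 7823.936 mm2
phi*Pn = 0.65 * 0.80 * (0.85 * 40 * (244498 - 7823.936) + 400 * 7823.936) / 1000
= 5811.78 kN

5811.78


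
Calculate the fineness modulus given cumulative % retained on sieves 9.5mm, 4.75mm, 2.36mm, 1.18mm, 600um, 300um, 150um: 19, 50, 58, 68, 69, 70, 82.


FM = sum(cumulative % retained) / 100
= 416 / 100
= 4.16

4.16


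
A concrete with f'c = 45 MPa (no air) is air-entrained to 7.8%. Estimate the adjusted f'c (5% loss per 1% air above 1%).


Strength loss = (7.8 - 1) * 5 = 34.0%
f'c = 45 * (1 - 34.0/100)
= 29.7 MPa

29.7


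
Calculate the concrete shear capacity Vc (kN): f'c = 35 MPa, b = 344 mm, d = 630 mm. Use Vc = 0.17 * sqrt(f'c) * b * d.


Vc = 0.17 * sqrt(35) * 344 * 630 / 1000
= 217.96 kN

217.96


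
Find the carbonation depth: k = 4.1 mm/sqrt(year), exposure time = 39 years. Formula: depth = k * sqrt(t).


depth = k * sqrt(t)
= 4.1 * sqrt(39)
= 25.6 mm

25.6


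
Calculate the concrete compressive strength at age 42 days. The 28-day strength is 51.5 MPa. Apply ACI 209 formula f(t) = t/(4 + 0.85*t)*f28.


f(42) = 42 / (4 + 0.85 * 42) * 51.5
= 42 / 39.7 * 51.5
= 54.48 MPa

54.48


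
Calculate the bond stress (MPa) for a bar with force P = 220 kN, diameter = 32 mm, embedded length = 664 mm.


u = P / (pi * db * ld)
= 220 * 1000 / (pi * 32 * 664)
= 3.296 MPa

3.296


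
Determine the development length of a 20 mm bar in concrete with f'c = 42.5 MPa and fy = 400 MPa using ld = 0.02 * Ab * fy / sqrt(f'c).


Ab = pi * 20^2 / 4 = 314.159 mm2
ld = 0.02 * 314.159 * 400 / sqrt(42.5)
= 385.5 mm

385.5


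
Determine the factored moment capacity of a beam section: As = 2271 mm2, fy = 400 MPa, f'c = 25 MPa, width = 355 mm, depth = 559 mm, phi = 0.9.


a = As * fy / (0.85 * f'c * b)
= 2271 * 400 / (0.85 * 25 * 355)
= 120.4176 mm
Mn = As * fy * (d - a/2) / 10^6
= 453.1019 kN-m
phi*Mn = 0.9 * 453.1019 = 407.79 kN-m

407.79


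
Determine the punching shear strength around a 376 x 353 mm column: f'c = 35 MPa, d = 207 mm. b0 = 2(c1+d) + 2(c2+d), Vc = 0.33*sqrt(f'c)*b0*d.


b0 = 2*(376 + 207) + 2*(353 + 207) = 2286 mm
Vc = 0.33 * sqrt(35) * 2286 * 207 / 1000
= 923.84 kN

923.84


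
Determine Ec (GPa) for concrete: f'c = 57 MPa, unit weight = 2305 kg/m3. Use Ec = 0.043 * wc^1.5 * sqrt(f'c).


Ec = 0.043 * 2305^1.5 * sqrt(57) / 1000
= 35.93 GPa

35.93


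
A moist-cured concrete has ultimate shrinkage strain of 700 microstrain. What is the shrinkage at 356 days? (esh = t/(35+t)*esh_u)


esh(356) = 356 / (35 + 356) * 700
= 356 / 391 * 700
= 637.3 microstrain

637.3


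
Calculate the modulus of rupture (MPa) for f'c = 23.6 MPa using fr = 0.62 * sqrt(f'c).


fr = 0.62 * sqrt(23.6)
= 3.012 MPa

3.012


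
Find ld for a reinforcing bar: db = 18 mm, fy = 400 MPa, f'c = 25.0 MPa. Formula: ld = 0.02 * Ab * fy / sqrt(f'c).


Ab = pi * 18^2 / 4 = 254.469 mm2
ld = 0.02 * 254.469 * 400 / sqrt(25.0)
= 407.2 mm

407.2


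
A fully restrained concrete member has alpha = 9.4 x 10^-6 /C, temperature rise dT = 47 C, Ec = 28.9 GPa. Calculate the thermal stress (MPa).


sigma = alpha * dT * Ec
= 9.4e-6 * 47 * 28.9 * 1000
= 12.768 MPa

12.768


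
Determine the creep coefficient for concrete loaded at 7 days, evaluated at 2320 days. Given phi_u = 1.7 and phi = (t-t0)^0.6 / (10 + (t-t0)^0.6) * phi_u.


dt = 2320 - 7 = 2313
phi = 2313^0.6 / (10 + 2313^0.6) * 1.7
= 1.551

1.551


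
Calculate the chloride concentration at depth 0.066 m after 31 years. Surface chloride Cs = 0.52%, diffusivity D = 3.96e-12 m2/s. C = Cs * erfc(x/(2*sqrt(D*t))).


t_seconds = 31 * 365.25 * 24 * 3600 = 978285600.0 s
arg = 0.066 / (2 * sqrt(3.96e-12 * 978285600.0))
= 0.5302
erfc(0.5302) = 0.4534
C = 0.52 * 0.4534 = 0.2358%

0.2358


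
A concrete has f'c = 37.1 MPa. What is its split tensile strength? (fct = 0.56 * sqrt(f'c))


fct = 0.56 * sqrt(37.1)
= 0.56 * 6.091
= 3.411 MPa

3.411


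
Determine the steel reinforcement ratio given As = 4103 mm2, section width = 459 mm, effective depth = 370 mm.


rho = As / (b * d)
= 4103 / (459 * 370)
= 0.0242

0.0242


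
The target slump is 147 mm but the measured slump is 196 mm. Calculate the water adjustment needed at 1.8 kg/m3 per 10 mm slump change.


Difference = 147 - 196 = -49 mm
Water adjustment = -49 * 1.8 / 10 = -8.8 kg/m3

-8.8


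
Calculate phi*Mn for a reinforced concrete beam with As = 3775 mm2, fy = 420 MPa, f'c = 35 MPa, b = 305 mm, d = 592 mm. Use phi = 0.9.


a = As * fy / (0.85 * f'c * b)
= 3775 * 420 / (0.85 * 35 * 305)
= 174.7348 mm
Mn = As * fy * (d - a/2) / 10^6
= 800.095 kN-m
phi*Mn = 0.9 * 800.095 = 720.09 kN-m

720.09


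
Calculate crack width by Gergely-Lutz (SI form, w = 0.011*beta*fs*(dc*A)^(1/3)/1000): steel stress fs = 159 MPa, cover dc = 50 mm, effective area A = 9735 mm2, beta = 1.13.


w = 0.011 * beta * fs * (dc * A)^(1/3) / 1000
= 0.011 * 1.13 * 159 * (50 * 9735)^(1/3) / 1000
= 0.155 mm

0.155


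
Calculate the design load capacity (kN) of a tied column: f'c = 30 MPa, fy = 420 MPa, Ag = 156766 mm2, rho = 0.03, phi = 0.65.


Ast = rho * Ag = 0.03 * 156766 = 4702.98 mm2
phi*Pn = 0.65 * 0.80 * (0.85 * 30 * (156766 - 4702.98) + 420 * 4702.98) / 1000
= 3043.49 kN

3043.49


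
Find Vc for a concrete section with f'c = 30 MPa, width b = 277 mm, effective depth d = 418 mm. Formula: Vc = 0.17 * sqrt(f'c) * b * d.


Vc = 0.17 * sqrt(30) * 277 * 418 / 1000
= 107.81 kN

107.81


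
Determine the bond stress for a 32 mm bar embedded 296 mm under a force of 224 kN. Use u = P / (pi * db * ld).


u = P / (pi * db * ld)
= 224 * 1000 / (pi * 32 * 296)
= 7.528 MPa

7.528


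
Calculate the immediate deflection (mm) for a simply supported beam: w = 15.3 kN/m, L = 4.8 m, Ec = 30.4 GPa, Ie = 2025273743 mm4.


Convert: L = 4.8 m = 4800 mm, Ec = 30.4 GPa = 30400 MPa
delta = 5 * 15.3 * 4800^4 / (384 * 30400 * 2025273743)
= 1.72 mm

1.72


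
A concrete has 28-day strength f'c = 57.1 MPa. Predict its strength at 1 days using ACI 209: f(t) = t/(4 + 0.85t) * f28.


f(1) = 1 / (4 + 0.85 * 1) * 57.1
= 1 / 4.85 * 57.1
= 11.77 MPa

11.77


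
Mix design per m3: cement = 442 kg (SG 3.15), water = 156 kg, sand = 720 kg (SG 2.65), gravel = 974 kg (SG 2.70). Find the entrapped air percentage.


Vol cement = 442 / (3.15 * 1000) = 0.140317 m3
Vol water = 156 / 1000 = 0.156 m3
Vol sand = 720 / (2.65 * 1000) = 0.271698 m3
Vol gravel = 974 / (2.70 * 1000) = 0.360741 m3
Total solid + water volume = 0.928756 m3
Air = (1 - 0.928756) * 100 = 7.12%

7.12


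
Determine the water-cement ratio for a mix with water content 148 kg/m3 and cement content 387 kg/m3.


w/c = water / cement
w/c = 148 / 387 = 0.382

0.382


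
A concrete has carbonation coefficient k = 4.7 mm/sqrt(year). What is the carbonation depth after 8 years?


depth = k * sqrt(t)
= 4.7 * sqrt(8)
= 13.29 mm

13.29


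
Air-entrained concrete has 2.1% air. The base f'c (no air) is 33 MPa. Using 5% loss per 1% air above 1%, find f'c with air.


Strength loss = (2.1 - 1) * 5 = 5.5%
f'c = 33 * (1 - 5.5/100)
= 31.18 MPa

31.18


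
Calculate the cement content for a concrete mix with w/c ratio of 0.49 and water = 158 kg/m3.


Cement = water / (w/c)
= 158 / 0.49
= 322.4 kg/m3

322.4


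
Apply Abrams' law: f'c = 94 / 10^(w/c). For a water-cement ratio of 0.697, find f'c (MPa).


f'c = 94 / 10^0.697
= 94 / 4.977
= 18.89 MPa

18.89


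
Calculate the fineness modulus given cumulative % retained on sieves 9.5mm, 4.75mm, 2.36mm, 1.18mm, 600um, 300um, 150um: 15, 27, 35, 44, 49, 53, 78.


FM = sum(cumulative % retained) / 100
= 301 / 100
= 3.01

3.01


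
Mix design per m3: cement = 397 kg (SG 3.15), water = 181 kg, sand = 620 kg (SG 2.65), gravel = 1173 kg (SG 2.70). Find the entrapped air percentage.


Vol cement = 397 / (3.15 * 1000) = 0.126032 m3
Vol water = 181 / 1000 = 0.181 m3
Vol sand = 620 / (2.65 * 1000) = 0.233962 m3
Vol gravel = 1173 / (2.70 * 1000) = 0.434444 m3
Total solid + water volume = 0.975438 m3
Air = (1 - 0.975438) * 100 = 2.46%

2.46


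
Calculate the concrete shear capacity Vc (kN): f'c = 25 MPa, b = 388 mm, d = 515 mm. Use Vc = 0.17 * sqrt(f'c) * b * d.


Vc = 0.17 * sqrt(25) * 388 * 515 / 1000
= 169.85 kN

169.85


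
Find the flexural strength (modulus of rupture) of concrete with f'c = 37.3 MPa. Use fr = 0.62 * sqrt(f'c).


fr = 0.62 * sqrt(37.3)
= 3.787 MPa

3.787


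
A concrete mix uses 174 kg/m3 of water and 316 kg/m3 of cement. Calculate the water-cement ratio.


w/c = water / cement
w/c = 174 / 316 = 0.551

0.551


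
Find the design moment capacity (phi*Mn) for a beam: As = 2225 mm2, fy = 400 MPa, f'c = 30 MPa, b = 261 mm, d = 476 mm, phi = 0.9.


a = As * fy / (0.85 * f'c * b)
= 2225 * 400 / (0.85 * 30 * 261)
= 133.724 mm
Mn = As * fy * (d - a/2) / 10^6
= 364.1328 kN-m
phi*Mn = 0.9 * 364.1328 = 327.72 kN-m

327.72


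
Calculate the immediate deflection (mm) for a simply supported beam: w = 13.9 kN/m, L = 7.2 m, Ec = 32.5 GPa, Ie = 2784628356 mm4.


Convert: L = 7.2 m = 7200 mm, Ec = 32.5 GPa = 32500 MPa
delta = 5 * 13.9 * 7200^4 / (384 * 32500 * 2784628356)
= 5.37 mm

5.37


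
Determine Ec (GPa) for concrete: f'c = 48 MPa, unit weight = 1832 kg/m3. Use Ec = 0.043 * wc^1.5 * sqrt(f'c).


Ec = 0.043 * 1832^1.5 * sqrt(48) / 1000
= 23.36 GPa

23.36


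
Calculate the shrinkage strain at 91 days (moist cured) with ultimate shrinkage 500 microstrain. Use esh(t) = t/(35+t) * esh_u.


esh(91) = 91 / (35 + 91) * 500
= 91 / 126 * 500
= 361.1 microstrain

361.1


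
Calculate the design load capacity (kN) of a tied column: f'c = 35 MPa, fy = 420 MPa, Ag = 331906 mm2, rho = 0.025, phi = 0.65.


Ast = rho * Ag = 0.025 * 331906 = 8297.65 mm2
phi*Pn = 0.65 * 0.80 * (0.85 * 35 * (331906 - 8297.65) + 420 * 8297.65) / 1000
= 6818.43 kN

6818.43


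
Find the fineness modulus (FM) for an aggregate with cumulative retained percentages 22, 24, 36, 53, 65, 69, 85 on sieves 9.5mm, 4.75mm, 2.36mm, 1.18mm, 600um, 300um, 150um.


FM = sum(cumulative % retained) / 100
= 354 / 100
= 3.54

3.54


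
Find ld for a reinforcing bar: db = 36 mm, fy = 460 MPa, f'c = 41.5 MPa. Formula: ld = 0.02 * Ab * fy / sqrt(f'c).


Ab = pi * 36^2 / 4 = 1017.876 mm2
ld = 0.02 * 1017.876 * 460 / sqrt(41.5)
= 1453.6 mm

1453.6


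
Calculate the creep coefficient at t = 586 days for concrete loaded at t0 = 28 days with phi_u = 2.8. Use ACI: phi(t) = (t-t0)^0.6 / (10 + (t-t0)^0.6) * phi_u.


dt = 586 - 28 = 558
phi = 558^0.6 / (10 + 558^0.6) * 2.8
= 2.286

2.286


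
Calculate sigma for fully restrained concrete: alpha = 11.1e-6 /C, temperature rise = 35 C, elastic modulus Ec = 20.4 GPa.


sigma = alpha * dT * Ec
= 11.1e-6 * 35 * 20.4 * 1000
= 7.925 MPa

7.925


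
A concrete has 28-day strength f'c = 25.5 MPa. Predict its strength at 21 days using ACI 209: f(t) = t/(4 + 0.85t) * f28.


f(21) = 21 / (4 + 0.85 * 21) * 25.5
= 21 / 21.85 * 25.5
= 24.51 MPa

24.51


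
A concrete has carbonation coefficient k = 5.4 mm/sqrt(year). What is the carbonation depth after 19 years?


depth = k * sqrt(t)
= 5.4 * sqrt(19)
= 23.54 mm

23.54


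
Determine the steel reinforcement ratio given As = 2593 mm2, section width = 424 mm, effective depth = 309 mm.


rho = As / (b * d)
= 2593 / (424 * 309)
= 0.0198

0.0198


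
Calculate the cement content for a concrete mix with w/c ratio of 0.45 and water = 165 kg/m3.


Cement = water / (w/c)
= 165 / 0.45
= 366.7 kg/m3

366.7


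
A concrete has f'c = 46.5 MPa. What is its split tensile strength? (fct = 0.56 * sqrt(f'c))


fct = 0.56 * sqrt(46.5)
= 0.56 * 6.819
= 3.819 MPa

3.819


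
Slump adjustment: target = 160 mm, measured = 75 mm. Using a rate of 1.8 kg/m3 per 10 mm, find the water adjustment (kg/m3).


Difference = 160 - 75 = 85 mm
Water adjustment = 85 * 1.8 / 10 = 15.3 kg/m3

15.3


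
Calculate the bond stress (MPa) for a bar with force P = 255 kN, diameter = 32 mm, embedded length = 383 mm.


u = P / (pi * db * ld)
= 255 * 1000 / (pi * 32 * 383)
= 6.623 MPa

6.623


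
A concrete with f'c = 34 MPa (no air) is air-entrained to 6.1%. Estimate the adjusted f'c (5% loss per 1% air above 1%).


Strength loss = (6.1 - 1) * 5 = 25.5%
f'c = 34 * (1 - 25.5/100)
= 25.33 MPa

25.33


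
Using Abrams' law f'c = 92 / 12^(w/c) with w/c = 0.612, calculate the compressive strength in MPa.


f'c = 92 / 12^0.612
= 92 / 4.576
= 20.11 MPa

20.11


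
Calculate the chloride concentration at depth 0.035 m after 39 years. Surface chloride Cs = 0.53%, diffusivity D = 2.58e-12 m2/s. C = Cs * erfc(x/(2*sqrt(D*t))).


t_seconds = 39 * 365.25 * 24 * 3600 = 1230746400.0 s
arg = 0.035 / (2 * sqrt(2.58e-12 * 1230746400.0))
= 0.3106
erfc(0.3106) = 0.6605
C = 0.53 * 0.6605 = 0.3501%

0.3501


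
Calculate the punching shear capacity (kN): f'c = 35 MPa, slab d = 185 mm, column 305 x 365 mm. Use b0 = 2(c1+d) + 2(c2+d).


b0 = 2*(305 + 185) + 2*(365 + 185) = 2080 mm
Vc = 0.33 * sqrt(35) * 2080 * 185 / 1000
= 751.25 kN

751.25


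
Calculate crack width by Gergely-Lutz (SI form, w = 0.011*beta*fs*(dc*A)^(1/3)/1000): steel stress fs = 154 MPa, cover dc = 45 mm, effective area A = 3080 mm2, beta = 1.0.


w = 0.011 * beta * fs * (dc * A)^(1/3) / 1000
= 0.011 * 1.0 * 154 * (45 * 3080)^(1/3) / 1000
= 0.088 mm

0.088


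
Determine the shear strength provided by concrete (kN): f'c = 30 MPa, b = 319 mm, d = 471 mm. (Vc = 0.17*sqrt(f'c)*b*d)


Vc = 0.17 * sqrt(30) * 319 * 471 / 1000
= 139.9 kN

139.9


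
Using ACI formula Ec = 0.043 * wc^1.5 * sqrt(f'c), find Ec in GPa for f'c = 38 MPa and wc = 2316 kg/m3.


Ec = 0.043 * 2316^1.5 * sqrt(38) / 1000
= 29.54 GPa

29.54


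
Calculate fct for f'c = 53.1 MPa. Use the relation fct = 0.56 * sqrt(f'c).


fct = 0.56 * sqrt(53.1)
= 0.56 * 7.287
= 4.081 MPa

4.081


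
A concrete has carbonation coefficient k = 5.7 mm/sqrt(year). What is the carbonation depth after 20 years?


depth = k * sqrt(t)
= 5.7 * sqrt(20)
= 25.49 mm

25.49


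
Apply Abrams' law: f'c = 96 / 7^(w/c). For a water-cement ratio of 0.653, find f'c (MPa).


f'c = 96 / 7^0.653
= 96 / 3.563
= 26.94 MPa

26.94


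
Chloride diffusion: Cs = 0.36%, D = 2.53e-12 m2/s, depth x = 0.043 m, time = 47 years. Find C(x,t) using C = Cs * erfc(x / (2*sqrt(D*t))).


t_seconds = 47 * 365.25 * 24 * 3600 = 1483207200.0 s
arg = 0.043 / (2 * sqrt(2.53e-12 * 1483207200.0))
= 0.351
erfc(0.351) = 0.6196
C = 0.36 * 0.6196 = 0.2231%

0.2231


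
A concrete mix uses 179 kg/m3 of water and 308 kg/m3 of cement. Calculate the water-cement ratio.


w/c = water / cement
w/c = 179 / 308 = 0.581

0.581


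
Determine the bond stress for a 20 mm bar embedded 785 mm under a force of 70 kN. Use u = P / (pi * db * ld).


u = P / (pi * db * ld)
= 70 * 1000 / (pi * 20 * 785)
= 1.419 MPa

1.419


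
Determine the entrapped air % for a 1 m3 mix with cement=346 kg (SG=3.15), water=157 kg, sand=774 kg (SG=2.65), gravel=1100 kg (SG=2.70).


Vol cement = 346 / (3.15 * 1000) = 0.109841 m3
Vol water = 157 / 1000 = 0.157 m3
Vol sand = 774 / (2.65 * 1000) = 0.292075 m3
Vol gravel = 1100 / (2.70 * 1000) = 0.407407 m3
Total solid + water volume = 0.966324 m3
Air = (1 - 0.966324) * 100 = 3.37%

3.37


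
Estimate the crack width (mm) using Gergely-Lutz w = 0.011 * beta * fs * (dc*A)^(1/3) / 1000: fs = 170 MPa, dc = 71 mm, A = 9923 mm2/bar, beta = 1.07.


w = 0.011 * beta * fs * (dc * A)^(1/3) / 1000
= 0.011 * 1.07 * 170 * (71 * 9923)^(1/3) / 1000
= 0.178 mm

0.178


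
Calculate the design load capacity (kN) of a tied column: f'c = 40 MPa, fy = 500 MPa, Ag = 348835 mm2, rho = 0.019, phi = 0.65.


Ast = rho * Ag = 0.019 * 348835 = 6627.865 mm2
phi*Pn = 0.65 * 0.80 * (0.85 * 40 * (348835 - 6627.865) + 500 * 6627.865) / 1000
= 7773.47 kN

7773.47


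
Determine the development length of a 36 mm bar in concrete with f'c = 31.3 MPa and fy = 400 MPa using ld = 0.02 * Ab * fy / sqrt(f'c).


Ab = pi * 36^2 / 4 = 1017.876 mm2
ld = 0.02 * 1017.876 * 400 / sqrt(31.3)
= 1455.5 mm

1455.5


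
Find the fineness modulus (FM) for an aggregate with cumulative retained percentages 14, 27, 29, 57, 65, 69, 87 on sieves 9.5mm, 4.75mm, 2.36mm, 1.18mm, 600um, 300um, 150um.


FM = sum(cumulative % retained) / 100
= 348 / 100
= 3.48

3.48


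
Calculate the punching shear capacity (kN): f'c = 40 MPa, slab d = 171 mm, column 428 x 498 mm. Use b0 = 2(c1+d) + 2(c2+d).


b0 = 2*(428 + 171) + 2*(498 + 171) = 2536 mm
Vc = 0.33 * sqrt(40) * 2536 * 171 / 1000
= 905.08 kN

905.08


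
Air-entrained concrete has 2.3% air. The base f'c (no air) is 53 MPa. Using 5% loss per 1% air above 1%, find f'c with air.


Strength loss = (2.3 - 1) * 5 = 6.5%
f'c = 53 * (1 - 6.5/100)
= 49.55 MPa

49.55


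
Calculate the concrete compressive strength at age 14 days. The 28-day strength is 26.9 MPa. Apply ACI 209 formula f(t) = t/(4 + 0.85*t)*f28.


f(14) = 14 / (4 + 0.85 * 14) * 26.9
= 14 / 15.9 * 26.9
= 23.69 MPa

23.69


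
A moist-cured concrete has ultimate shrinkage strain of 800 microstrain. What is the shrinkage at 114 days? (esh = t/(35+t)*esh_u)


esh(114) = 114 / (35 + 114) * 800
= 114 / 149 * 800
= 612.1 microstrain

612.1


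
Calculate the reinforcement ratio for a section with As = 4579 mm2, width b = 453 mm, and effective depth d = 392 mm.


rho = As / (b * d)
= 4579 / (453 * 392)
= 0.0258

0.0258


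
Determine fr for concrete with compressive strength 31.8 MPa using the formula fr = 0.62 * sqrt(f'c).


fr = 0.62 * sqrt(31.8)
= 3.496 MPa

3.496


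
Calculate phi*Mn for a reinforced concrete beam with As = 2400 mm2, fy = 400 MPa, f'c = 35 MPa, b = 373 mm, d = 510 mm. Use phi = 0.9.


a = As * fy / (0.85 * f'c * b)
= 2400 * 400 / (0.85 * 35 * 373)
= 86.5118 mm
Mn = As * fy * (d - a/2) / 10^6
= 448.0743 kN-m
phi*Mn = 0.9 * 448.0743 = 403.27 kN-m

403.27


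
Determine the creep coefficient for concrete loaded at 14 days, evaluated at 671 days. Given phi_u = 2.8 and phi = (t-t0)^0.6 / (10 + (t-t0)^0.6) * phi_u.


dt = 671 - 14 = 657
phi = 657^0.6 / (10 + 657^0.6) * 2.8
= 2.326

2.326


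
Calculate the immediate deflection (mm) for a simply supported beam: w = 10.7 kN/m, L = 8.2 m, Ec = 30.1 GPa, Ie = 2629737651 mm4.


Convert: L = 8.2 m = 8200 mm, Ec = 30.1 GPa = 30100 MPa
delta = 5 * 10.7 * 8200^4 / (384 * 30100 * 2629737651)
= 7.96 mm

7.96
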